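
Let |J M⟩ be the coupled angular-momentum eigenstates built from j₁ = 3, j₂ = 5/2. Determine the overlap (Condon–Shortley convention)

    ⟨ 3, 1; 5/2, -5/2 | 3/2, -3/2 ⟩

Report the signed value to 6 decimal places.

+√(1/14) ≈ +0.267261

√[4·4!2!1!/8! · 4!2!0!5!0!3!] = √(1152/7)
  +(−1)^0/∏(0,4,2,0,0,1)! = 1/48  (running 1/48)
⟨..|..⟩ = √(1152/7)·(1/48) = +0.267261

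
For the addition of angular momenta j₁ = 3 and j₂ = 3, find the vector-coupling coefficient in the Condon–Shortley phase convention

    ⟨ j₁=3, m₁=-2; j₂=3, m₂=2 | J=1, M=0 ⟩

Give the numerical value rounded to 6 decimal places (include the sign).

triangle: 5!·1!·1!/8! = 120/40320
(j±m)!: 1!·5!·5!·1!·1!·1! = 14400
prefactor² = (2J+1)·Δ·N² = 900/7
  k=4: +1/(4!·1!·1!·1!·0!·0!) = 1/24
  k=5: −1/(5!·0!·0!·0!·1!·1!) = -1/120
Σ = 1/30  ⇒  CG² = 900/7·1/30² = 1/7
CG = +√(1/7) = +0.377964

+0.377964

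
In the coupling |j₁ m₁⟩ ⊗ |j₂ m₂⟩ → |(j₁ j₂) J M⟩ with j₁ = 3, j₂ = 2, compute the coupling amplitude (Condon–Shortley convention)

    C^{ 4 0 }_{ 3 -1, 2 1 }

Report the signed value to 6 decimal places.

triangle: 1!*5!*3!/10! = 720/3628800
(j±m)!: 2!*4!*3!*1!*4!*4! = 165888
prefactor² = (2J+1)*Δ*N² = 10368/35
  k=0: +1/(0!*1!*4!*3!*1!*0!) = 1/144
  k=1: −1/(1!*0!*3!*2!*2!*1!) = -1/24
Σ = -5/144  ⇒  CG² = 10368/35*(-5/144)² = 5/14
CG = −√(5/14) = -0.597614

−√(5/14) ≈ -0.597614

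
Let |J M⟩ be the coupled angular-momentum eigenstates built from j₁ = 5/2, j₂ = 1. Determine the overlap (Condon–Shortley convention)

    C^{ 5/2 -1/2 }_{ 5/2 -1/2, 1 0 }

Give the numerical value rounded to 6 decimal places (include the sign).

j₁+j₂−J=1  J+j₁−j₂=4  J−j₁+j₂=1  j₁+j₂+J+1=7
(j₁±m₁, j₂±m₂, J±M) = (2,3,1,1,2,3)
P² = 144/35
sum k=0..1:
  [0] +1/6 = 1/6
  [1] −1/4 = -1/4
S = -1/12
C² = P²·S² = 1/35 ; C = -0.169031

-0.169031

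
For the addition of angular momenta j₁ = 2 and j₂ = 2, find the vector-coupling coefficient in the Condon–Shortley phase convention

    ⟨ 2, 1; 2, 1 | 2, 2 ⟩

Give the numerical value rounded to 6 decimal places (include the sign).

−√(3/7) ≈ -0.654654

j₁+j₂−J=2  J+j₁−j₂=2  J−j₁+j₂=2  j₁+j₂+J+1=7
(j₁±m₁, j₂±m₂, J±M) = (3,1,3,1,4,0)
P² = 48/7
sum k=1..1:
  [1] −1/4 = -1/4
S = -1/4
C² = P²·S² = 3/7 ; C = -0.654654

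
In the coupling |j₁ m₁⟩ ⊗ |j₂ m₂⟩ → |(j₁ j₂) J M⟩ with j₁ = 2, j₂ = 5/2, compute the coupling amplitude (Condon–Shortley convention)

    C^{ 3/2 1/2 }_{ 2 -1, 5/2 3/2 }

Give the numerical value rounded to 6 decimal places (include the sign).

√[4·3!1!2!/7! · 1!3!4!1!2!1!] = √(96/35)
  +(−1)^2/∏(2,1,1,2,0,0)! = 1/4  (running 1/4)
  +(−1)^3/∏(3,0,0,1,1,1)! = -1/6  (running 1/12)
⟨..|..⟩ = √(96/35)·(1/12) = +0.138013

+0.138013  (= +√(2/105))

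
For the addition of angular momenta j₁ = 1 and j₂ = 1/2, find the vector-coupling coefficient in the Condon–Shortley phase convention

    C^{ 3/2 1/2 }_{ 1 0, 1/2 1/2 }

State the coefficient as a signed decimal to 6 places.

+0.816497  (= +√(2/3))

triangle: 0!·2!·1!/4! = 2/24
(j±m)!: 1!·1!·1!·0!·2!·1! = 2
prefactor² = (2J+1)·Δ·N² = 2/3
  k=0: +1/(0!·0!·1!·1!·1!·0!) = 1
Σ = 1  ⇒  CG² = 2/3·1² = 2/3
CG = +√(2/3) = +0.816497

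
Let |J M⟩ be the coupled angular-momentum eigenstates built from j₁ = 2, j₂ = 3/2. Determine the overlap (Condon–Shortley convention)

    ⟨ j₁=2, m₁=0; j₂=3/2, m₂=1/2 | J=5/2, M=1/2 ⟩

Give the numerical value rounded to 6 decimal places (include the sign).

-0.292770  (= −√(3/35))

triangle: 1!×3!×2!/7! = 12/5040
(j±m)!: 2!×2!×2!×1!×3!×2! = 96
prefactor² = (2J+1)×Δ×N² = 48/35
  k=0: +1/(0!×1!×2!×2!×1!×0!) = 1/4
  k=1: −1/(1!×0!×1!×1!×2!×1!) = -1/2
Σ = -1/4  ⇒  CG² = 48/35×(-1/4)² = 3/35
CG = −√(3/35) = -0.292770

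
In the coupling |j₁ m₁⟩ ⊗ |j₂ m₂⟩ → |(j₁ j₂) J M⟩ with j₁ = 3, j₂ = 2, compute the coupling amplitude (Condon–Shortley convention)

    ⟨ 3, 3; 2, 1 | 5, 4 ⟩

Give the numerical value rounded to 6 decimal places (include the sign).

j₁+j₂−J=0  J+j₁−j₂=6  J−j₁+j₂=4  j₁+j₂+J+1=11
(j₁±m₁, j₂±m₂, J±M) = (6,0,3,1,9,1)
P² = 7464960
sum k=0..0:
  [0] +1/4320 = 1/4320
S = 1/4320
C² = P²·S² = 2/5 ; C = +0.632456

+√(2/5) = +0.632456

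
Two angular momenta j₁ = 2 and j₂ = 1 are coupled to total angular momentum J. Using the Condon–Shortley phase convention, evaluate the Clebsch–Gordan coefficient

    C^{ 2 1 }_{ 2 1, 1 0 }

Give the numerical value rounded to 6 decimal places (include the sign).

j₁+j₂−J=1  J+j₁−j₂=3  J−j₁+j₂=1  j₁+j₂+J+1=6
(j₁±m₁, j₂±m₂, J±M) = (3,1,1,1,3,1)
P² = 3/2
sum k=0..1:
  [0] +1/2 = 1/2
  [1] −1/6 = -1/6
S = 1/3
C² = P²·S² = 1/6 ; C = +0.408248

+√(1/6) = +0.408248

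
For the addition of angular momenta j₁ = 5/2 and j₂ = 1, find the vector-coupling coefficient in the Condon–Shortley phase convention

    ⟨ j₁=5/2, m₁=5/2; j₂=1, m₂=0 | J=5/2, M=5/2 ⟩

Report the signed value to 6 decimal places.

√[6·1!4!1!/7! · 5!0!1!1!5!0!] = √(2880/7)
  +(−1)^0/∏(0,1,0,1,4,0)! = 1/24  (running 1/24)
⟨..|..⟩ = √(2880/7)·(1/24) = +0.845154

+√(5/7) = +0.845154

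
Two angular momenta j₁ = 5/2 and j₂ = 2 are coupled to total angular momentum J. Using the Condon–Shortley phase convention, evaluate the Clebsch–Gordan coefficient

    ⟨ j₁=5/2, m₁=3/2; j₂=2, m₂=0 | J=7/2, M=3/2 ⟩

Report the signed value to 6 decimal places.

+0.534522  (= +√(2/7))

√[8·1!4!3!/9! · 4!1!2!2!5!2!] = √(512/7)
  +(−1)^0/∏(0,1,1,2,3,1)! = 1/12  (running 1/12)
  +(−1)^1/∏(1,0,0,1,4,2)! = -1/48  (running 1/16)
⟨..|..⟩ = √(512/7)·(1/16) = +0.534522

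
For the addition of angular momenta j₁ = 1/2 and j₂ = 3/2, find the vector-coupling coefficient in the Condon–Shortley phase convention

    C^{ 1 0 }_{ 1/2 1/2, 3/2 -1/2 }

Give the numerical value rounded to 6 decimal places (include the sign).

+0.707107  (= +√(1/2))

j₁+j₂−J=1  J+j₁−j₂=0  J−j₁+j₂=2  j₁+j₂+J+1=4
(j₁±m₁, j₂±m₂, J±M) = (1,0,1,2,1,1)
P² = 1/2
sum k=0..0:
  [0] +1/1 = 1
S = 1
C² = P²·S² = 1/2 ; C = +0.707107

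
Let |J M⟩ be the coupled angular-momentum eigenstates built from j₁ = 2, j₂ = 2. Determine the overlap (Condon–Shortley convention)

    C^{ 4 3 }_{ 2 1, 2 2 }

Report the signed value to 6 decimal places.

+0.707107

j₁+j₂−J=0  J+j₁−j₂=4  J−j₁+j₂=4  j₁+j₂+J+1=9
(j₁±m₁, j₂±m₂, J±M) = (3,1,4,0,7,1)
P² = 10368
sum k=0..0:
  [0] +1/144 = 1/144
S = 1/144
C² = P²·S² = 1/2 ; C = +0.707107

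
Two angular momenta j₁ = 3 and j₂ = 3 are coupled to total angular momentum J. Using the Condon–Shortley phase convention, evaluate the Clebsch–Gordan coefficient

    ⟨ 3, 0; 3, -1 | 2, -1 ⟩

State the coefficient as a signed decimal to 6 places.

√[5·4!2!2!/9! · 3!3!2!4!1!3!] = √(96/7)
  +(−1)^1/∏(1,3,2,1,0,1)! = -1/12  (running -1/12)
  +(−1)^2/∏(2,2,1,0,1,2)! = 1/8  (running 1/24)
⟨..|..⟩ = √(96/7)·(1/24) = +0.154303

+0.154303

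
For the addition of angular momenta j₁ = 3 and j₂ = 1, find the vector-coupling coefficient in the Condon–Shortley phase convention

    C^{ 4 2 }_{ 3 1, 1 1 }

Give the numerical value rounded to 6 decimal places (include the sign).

+√(15/28) = +0.731925

triangle: 0!×6!×2!/9! = 1440/362880
(j±m)!: 4!×2!×2!×0!×6!×2! = 138240
prefactor² = (2J+1)×Δ×N² = 34560/7
  k=0: +1/(0!×0!×2!×2!×4!×0!) = 1/96
Σ = 1/96  ⇒  CG² = 34560/7×1/96² = 15/28
CG = +√(15/28) = +0.731925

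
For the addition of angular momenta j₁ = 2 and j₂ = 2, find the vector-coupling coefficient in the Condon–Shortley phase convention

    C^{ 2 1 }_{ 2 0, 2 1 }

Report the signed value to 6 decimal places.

√[5·2!2!2!/7! · 2!2!3!1!3!1!] = √(8/7)
  +(−1)^1/∏(1,1,1,2,1,0)! = -1/2  (running -1/2)
  +(−1)^2/∏(2,0,0,1,2,1)! = 1/4  (running -1/4)
⟨..|..⟩ = √(8/7)·(-1/4) = -0.267261

−√(1/14) = -0.267261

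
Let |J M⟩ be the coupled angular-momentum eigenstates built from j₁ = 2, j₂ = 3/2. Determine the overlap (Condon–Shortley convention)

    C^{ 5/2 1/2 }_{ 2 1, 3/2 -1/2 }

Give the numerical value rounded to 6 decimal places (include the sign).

+0.597614

j₁+j₂−J=1  J+j₁−j₂=3  J−j₁+j₂=2  j₁+j₂+J+1=7
(j₁±m₁, j₂±m₂, J±M) = (3,1,1,2,3,2)
P² = 72/35
sum k=0..1:
  [0] +1/2 = 1/2
  [1] −1/12 = -1/12
S = 5/12
C² = P²·S² = 5/14 ; C = +0.597614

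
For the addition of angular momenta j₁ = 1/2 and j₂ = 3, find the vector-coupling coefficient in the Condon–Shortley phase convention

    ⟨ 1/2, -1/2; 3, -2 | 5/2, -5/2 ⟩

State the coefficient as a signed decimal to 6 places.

triangle: 1!*0!*5!/7! = 120/5040
(j±m)!: 0!*1!*1!*5!*0!*5! = 14400
prefactor² = (2J+1)*Δ*N² = 14400/7
  k=1: −1/(1!*0!*0!*0!*0!*5!) = -1/120
Σ = -1/120  ⇒  CG² = 14400/7*(-1/120)² = 1/7
CG = −√(1/7) = -0.377964

−√(1/7) = -0.377964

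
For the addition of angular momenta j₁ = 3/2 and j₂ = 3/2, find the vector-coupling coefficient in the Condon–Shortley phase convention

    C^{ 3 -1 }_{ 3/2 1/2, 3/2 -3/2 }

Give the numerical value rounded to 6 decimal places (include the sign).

√[7·0!3!3!/7! · 2!1!0!3!2!4!] = √(144/5)
  +(−1)^0/∏(0,0,1,0,2,3)! = 1/12  (running 1/12)
⟨..|..⟩ = √(144/5)·(1/12) = +0.447214

+√(1/5) = +0.447214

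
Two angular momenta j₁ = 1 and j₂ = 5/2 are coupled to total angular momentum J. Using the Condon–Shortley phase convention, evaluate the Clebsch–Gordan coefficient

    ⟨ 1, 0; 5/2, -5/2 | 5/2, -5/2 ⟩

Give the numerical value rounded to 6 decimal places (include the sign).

+√(5/7) ≈ +0.845154

j₁+j₂−J=1  J+j₁−j₂=1  J−j₁+j₂=4  j₁+j₂+J+1=7
(j₁±m₁, j₂±m₂, J±M) = (1,1,0,5,0,5)
P² = 2880/7
sum k=0..0:
  [0] +1/24 = 1/24
S = 1/24
C² = P²·S² = 5/7 ; C = +0.845154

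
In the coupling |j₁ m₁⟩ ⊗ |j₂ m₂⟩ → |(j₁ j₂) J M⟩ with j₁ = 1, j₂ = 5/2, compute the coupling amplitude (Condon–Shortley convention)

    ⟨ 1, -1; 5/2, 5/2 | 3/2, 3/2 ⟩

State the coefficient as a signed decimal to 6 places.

j₁+j₂−J=2  J+j₁−j₂=0  J−j₁+j₂=3  j₁+j₂+J+1=6
(j₁±m₁, j₂±m₂, J±M) = (0,2,5,0,3,0)
P² = 96
sum k=2..2:
  [2] +1/12 = 1/12
S = 1/12
C² = P²·S² = 2/3 ; C = +0.816497

+0.816497  (= +√(2/3))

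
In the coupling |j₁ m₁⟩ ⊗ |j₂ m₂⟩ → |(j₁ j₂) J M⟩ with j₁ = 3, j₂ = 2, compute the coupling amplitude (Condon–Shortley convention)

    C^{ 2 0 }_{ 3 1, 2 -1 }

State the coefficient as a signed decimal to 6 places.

-0.377964  (= −√(1/7))

√[5·3!3!1!/8! · 4!2!1!3!2!2!] = √(36/7)
  +(−1)^0/∏(0,3,2,1,1,0)! = 1/12  (running 1/12)
  +(−1)^1/∏(1,2,1,0,2,1)! = -1/4  (running -1/6)
⟨..|..⟩ = √(36/7)·(-1/6) = -0.377964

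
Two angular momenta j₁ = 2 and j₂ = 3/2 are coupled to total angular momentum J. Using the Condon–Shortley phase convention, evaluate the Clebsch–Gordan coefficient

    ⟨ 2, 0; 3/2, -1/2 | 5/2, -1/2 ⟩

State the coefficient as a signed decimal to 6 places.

√[6·1!3!2!/7! · 2!2!1!2!2!3!] = √(48/35)
  +(−1)^0/∏(0,1,2,1,1,1)! = 1/2  (running 1/2)
  +(−1)^1/∏(1,0,1,0,2,2)! = -1/4  (running 1/4)
⟨..|..⟩ = √(48/35)·(1/4) = +0.292770

+0.292770  (= +√(3/35))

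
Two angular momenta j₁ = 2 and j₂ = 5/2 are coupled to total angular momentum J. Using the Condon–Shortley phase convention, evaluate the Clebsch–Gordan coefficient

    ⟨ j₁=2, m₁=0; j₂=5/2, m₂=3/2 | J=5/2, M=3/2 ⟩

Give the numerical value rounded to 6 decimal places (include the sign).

−√(1/70) = -0.119523

√[6·2!2!3!/8! · 2!2!4!1!4!1!] = √(288/35)
  +(−1)^1/∏(1,1,1,3,1,0)! = -1/6  (running -1/6)
  +(−1)^2/∏(2,0,0,2,2,1)! = 1/8  (running -1/24)
⟨..|..⟩ = √(288/35)·(-1/24) = -0.119523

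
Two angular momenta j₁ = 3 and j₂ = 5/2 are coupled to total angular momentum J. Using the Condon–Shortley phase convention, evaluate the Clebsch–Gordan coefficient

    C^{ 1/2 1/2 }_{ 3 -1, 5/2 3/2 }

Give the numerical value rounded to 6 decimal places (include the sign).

+√(2/21) = +0.308607

√[2·5!1!0!/7! · 2!4!4!1!1!0!] = √(384/7)
  +(−1)^4/∏(4,1,0,0,1,0)! = 1/24  (running 1/24)
⟨..|..⟩ = √(384/7)·(1/24) = +0.308607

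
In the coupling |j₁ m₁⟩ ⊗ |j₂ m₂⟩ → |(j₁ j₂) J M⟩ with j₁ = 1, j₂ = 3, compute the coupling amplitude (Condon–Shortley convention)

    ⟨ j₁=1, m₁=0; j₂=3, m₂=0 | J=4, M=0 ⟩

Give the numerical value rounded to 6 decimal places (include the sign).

+0.755929  (= +√(4/7))

j₁+j₂−J=0  J+j₁−j₂=2  J−j₁+j₂=6  j₁+j₂+J+1=9
(j₁±m₁, j₂±m₂, J±M) = (1,1,3,3,4,4)
P² = 5184/7
sum k=0..0:
  [0] +1/36 = 1/36
S = 1/36
C² = P²·S² = 4/7 ; C = +0.755929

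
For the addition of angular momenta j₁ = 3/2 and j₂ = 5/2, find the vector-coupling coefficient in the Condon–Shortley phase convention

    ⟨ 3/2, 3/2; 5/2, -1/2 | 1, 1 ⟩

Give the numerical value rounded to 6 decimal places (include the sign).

j₁+j₂−J=3  J+j₁−j₂=0  J−j₁+j₂=2  j₁+j₂+J+1=6
(j₁±m₁, j₂±m₂, J±M) = (3,0,2,3,2,0)
P² = 36/5
sum k=0..0:
  [0] +1/12 = 1/12
S = 1/12
C² = P²·S² = 1/20 ; C = +0.223607

+0.223607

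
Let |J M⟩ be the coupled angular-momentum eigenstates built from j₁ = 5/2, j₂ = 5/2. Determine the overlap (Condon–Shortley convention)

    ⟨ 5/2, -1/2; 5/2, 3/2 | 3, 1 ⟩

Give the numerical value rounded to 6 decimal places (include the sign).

√[7·2!3!3!/9! · 2!3!4!1!4!2!] = √(96/5)
  +(−1)^1/∏(1,1,2,3,1,0)! = -1/12  (running -1/12)
  +(−1)^2/∏(2,0,1,2,2,1)! = 1/8  (running 1/24)
⟨..|..⟩ = √(96/5)·(1/24) = +0.182574

+0.182574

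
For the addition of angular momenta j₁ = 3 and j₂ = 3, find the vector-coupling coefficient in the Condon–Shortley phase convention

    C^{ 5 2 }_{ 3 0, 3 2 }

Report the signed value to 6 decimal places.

−√(1/3) = -0.577350

triangle: 1!*5!*5!/12! = 14400/479001600
(j±m)!: 3!*3!*5!*1!*7!*3! = 130636800
prefactor² = (2J+1)*Δ*N² = 43200
  k=0: +1/(0!*1!*3!*5!*2!*0!) = 1/1440
  k=1: −1/(1!*0!*2!*4!*3!*1!) = -1/288
Σ = -1/360  ⇒  CG² = 43200*(-1/360)² = 1/3
CG = −√(1/3) = -0.577350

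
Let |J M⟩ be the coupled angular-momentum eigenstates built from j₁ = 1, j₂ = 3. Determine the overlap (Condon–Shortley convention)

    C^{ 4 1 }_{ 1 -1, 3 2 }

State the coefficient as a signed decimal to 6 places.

√[9·0!2!6!/9! · 0!2!5!1!5!3!] = √(43200/7)
  +(−1)^0/∏(0,0,2,5,0,1)! = 1/240  (running 1/240)
⟨..|..⟩ = √(43200/7)·(1/240) = +0.327327

+0.327327  (= +√(3/28))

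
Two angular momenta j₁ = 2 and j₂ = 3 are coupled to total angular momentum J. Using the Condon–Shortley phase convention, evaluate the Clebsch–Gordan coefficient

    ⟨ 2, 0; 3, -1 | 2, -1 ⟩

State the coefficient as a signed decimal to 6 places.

√[5·3!1!3!/8! · 2!2!2!4!1!3!] = √(36/7)
  +(−1)^1/∏(1,2,1,1,0,2)! = -1/4  (running -1/4)
  +(−1)^2/∏(2,1,0,0,1,3)! = 1/12  (running -1/6)
⟨..|..⟩ = √(36/7)·(-1/6) = -0.377964

-0.377964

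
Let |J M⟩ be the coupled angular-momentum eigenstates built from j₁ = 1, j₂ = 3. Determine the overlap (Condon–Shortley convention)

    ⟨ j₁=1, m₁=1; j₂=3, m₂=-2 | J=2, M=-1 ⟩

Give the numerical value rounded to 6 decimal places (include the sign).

j₁+j₂−J=2  J+j₁−j₂=0  J−j₁+j₂=4  j₁+j₂+J+1=7
(j₁±m₁, j₂±m₂, J±M) = (2,0,1,5,1,3)
P² = 480/7
sum k=0..0:
  [0] +1/12 = 1/12
S = 1/12
C² = P²·S² = 10/21 ; C = +0.690066

+0.690066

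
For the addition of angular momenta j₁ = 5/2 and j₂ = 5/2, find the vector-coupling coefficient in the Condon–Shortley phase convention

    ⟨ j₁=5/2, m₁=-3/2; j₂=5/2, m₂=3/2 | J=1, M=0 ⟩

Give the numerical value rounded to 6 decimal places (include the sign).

triangle: 4!×1!×1!/7! = 24/5040
(j±m)!: 1!×4!×4!×1!×1!×1! = 576
prefactor² = (2J+1)×Δ×N² = 288/35
  k=3: −1/(3!×1!×1!×1!×0!×0!) = -1/6
  k=4: +1/(4!×0!×0!×0!×1!×1!) = 1/24
Σ = -1/8  ⇒  CG² = 288/35×(-1/8)² = 9/70
CG = −√(9/70) = -0.358569

−√(9/70) ≈ -0.358569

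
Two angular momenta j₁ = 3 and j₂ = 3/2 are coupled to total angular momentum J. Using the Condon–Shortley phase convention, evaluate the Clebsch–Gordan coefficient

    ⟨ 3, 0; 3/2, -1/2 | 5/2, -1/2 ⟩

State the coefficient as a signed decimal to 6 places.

-0.414039

√[6·2!4!1!/8! · 3!3!1!2!2!3!] = √(216/35)
  +(−1)^0/∏(0,2,3,1,1,0)! = 1/12  (running 1/12)
  +(−1)^1/∏(1,1,2,0,2,1)! = -1/4  (running -1/6)
⟨..|..⟩ = √(216/35)·(-1/6) = -0.414039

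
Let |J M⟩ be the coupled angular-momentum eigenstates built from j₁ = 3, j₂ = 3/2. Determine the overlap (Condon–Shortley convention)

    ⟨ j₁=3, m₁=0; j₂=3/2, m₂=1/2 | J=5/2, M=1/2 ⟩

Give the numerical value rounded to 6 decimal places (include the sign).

−√(6/35) ≈ -0.414039

triangle: 2!*4!*1!/8! = 48/40320
(j±m)!: 3!*3!*2!*1!*3!*2! = 864
prefactor² = (2J+1)*Δ*N² = 216/35
  k=1: −1/(1!*1!*2!*1!*2!*0!) = -1/4
  k=2: +1/(2!*0!*1!*0!*3!*1!) = 1/12
Σ = -1/6  ⇒  CG² = 216/35*(-1/6)² = 6/35
CG = −√(6/35) = -0.414039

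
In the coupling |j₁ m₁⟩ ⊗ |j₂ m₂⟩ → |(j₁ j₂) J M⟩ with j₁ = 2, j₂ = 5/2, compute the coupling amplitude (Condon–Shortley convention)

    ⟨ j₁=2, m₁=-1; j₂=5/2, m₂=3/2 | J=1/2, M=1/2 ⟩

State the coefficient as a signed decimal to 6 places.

−√(4/15) ≈ -0.516398

j₁+j₂−J=4  J+j₁−j₂=0  J−j₁+j₂=1  j₁+j₂+J+1=6
(j₁±m₁, j₂±m₂, J±M) = (1,3,4,1,1,0)
P² = 48/5
sum k=3..3:
  [3] −1/6 = -1/6
S = -1/6
C² = P²·S² = 4/15 ; C = -0.516398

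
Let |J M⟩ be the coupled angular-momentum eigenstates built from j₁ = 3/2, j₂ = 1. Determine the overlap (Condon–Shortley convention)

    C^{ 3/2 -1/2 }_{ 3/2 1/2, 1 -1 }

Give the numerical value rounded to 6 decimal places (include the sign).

+0.730297  (= +√(8/15))

j₁+j₂−J=1  J+j₁−j₂=2  J−j₁+j₂=1  j₁+j₂+J+1=5
(j₁±m₁, j₂±m₂, J±M) = (2,1,0,2,1,2)
P² = 8/15
sum k=0..0:
  [0] +1/1 = 1
S = 1
C² = P²·S² = 8/15 ; C = +0.730297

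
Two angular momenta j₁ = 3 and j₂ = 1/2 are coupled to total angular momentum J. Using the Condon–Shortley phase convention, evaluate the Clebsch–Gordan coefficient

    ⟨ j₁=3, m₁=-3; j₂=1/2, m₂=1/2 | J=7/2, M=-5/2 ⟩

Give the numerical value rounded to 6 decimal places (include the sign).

j₁+j₂−J=0  J+j₁−j₂=6  J−j₁+j₂=1  j₁+j₂+J+1=8
(j₁±m₁, j₂±m₂, J±M) = (0,6,1,0,1,6)
P² = 518400/7
sum k=0..0:
  [0] +1/720 = 1/720
S = 1/720
C² = P²·S² = 1/7 ; C = +0.377964

+0.377964  (= +√(1/7))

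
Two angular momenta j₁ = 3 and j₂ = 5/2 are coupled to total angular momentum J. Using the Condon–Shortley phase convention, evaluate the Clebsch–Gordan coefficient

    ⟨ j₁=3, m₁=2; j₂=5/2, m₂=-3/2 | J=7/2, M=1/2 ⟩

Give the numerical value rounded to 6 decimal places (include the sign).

j₁+j₂−J=2  J+j₁−j₂=4  J−j₁+j₂=3  j₁+j₂+J+1=10
(j₁±m₁, j₂±m₂, J±M) = (5,1,1,4,4,3)
P² = 9216/35
sum k=0..1:
  [0] +1/24 = 1/24
  [1] −1/144 = -1/144
S = 5/144
C² = P²·S² = 20/63 ; C = +0.563436

+0.563436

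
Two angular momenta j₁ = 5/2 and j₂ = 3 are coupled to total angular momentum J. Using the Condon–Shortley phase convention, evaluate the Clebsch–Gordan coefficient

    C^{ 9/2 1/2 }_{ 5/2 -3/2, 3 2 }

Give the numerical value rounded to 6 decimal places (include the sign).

j₁+j₂−J=1  J+j₁−j₂=4  J−j₁+j₂=5  j₁+j₂+J+1=11
(j₁±m₁, j₂±m₂, J±M) = (1,4,5,1,5,4)
P² = 460800/77
sum k=0..1:
  [0] +1/2880 = 1/2880
  [1] −1/144 = -1/144
S = -19/2880
C² = P²·S² = 361/1386 ; C = -0.510355

−√(361/1386) ≈ -0.510355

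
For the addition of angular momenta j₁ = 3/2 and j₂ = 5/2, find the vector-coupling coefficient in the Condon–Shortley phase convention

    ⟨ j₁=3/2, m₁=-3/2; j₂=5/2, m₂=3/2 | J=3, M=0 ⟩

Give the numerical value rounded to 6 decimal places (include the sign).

-0.547723  (= −√(3/10))

√[7·1!2!4!/8! · 0!3!4!1!3!3!] = √(216/5)
  +(−1)^1/∏(1,0,2,3,0,1)! = -1/12  (running -1/12)
⟨..|..⟩ = √(216/5)·(-1/12) = -0.547723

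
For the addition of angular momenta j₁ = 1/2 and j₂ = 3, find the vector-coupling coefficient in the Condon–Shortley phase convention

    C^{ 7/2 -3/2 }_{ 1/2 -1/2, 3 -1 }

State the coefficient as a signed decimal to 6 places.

j₁+j₂−J=0  J+j₁−j₂=1  J−j₁+j₂=6  j₁+j₂+J+1=8
(j₁±m₁, j₂±m₂, J±M) = (0,1,2,4,2,5)
P² = 11520/7
sum k=0..0:
  [0] +1/48 = 1/48
S = 1/48
C² = P²·S² = 5/7 ; C = +0.845154

+√(5/7) = +0.845154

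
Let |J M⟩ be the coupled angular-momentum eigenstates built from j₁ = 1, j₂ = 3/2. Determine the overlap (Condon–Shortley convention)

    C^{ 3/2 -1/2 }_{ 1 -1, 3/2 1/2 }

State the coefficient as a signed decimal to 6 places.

-0.730297  (= −√(8/15))

√[4·1!1!2!/5! · 0!2!2!1!1!2!] = √(8/15)
  +(−1)^1/∏(1,0,1,1,0,1)! = -1  (running -1)
⟨..|..⟩ = √(8/15)·(-1) = -0.730297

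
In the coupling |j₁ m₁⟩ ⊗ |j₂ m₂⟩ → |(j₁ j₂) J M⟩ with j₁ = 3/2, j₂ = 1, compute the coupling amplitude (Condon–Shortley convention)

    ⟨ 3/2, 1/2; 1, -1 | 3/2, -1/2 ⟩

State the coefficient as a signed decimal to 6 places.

+√(8/15) = +0.730297

j₁+j₂−J=1  J+j₁−j₂=2  J−j₁+j₂=1  j₁+j₂+J+1=5
(j₁±m₁, j₂±m₂, J±M) = (2,1,0,2,1,2)
P² = 8/15
sum k=0..0:
  [0] +1/1 = 1
S = 1
C² = P²·S² = 8/15 ; C = +0.730297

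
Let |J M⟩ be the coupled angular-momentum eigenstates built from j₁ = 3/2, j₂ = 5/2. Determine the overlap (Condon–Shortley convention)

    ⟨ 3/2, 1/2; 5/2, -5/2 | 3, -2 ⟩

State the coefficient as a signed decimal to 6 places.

+√(5/12) = +0.645497

√[7·1!2!4!/8! · 2!1!0!5!1!5!] = √(240)
  +(−1)^0/∏(0,1,1,0,1,4)! = 1/24  (running 1/24)
⟨..|..⟩ = √(240)·(1/24) = +0.645497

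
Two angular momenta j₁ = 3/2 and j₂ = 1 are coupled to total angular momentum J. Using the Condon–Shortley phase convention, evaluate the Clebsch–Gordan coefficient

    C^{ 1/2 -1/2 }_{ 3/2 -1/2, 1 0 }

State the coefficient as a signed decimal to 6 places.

triangle: 2!·1!·0!/4! = 2/24
(j±m)!: 1!·2!·1!·1!·0!·1! = 2
prefactor² = (2J+1)·Δ·N² = 1/3
  k=1: −1/(1!·1!·1!·0!·0!·0!) = -1
Σ = -1  ⇒  CG² = 1/3·(-1)² = 1/3
CG = −√(1/3) = -0.577350

-0.577350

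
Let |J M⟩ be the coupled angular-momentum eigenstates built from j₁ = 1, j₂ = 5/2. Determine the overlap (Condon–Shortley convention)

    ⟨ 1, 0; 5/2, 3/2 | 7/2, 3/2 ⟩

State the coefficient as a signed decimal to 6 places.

j₁+j₂−J=0  J+j₁−j₂=2  J−j₁+j₂=5  j₁+j₂+J+1=8
(j₁±m₁, j₂±m₂, J±M) = (1,1,4,1,5,2)
P² = 1920/7
sum k=0..0:
  [0] +1/24 = 1/24
S = 1/24
C² = P²·S² = 10/21 ; C = +0.690066

+0.690066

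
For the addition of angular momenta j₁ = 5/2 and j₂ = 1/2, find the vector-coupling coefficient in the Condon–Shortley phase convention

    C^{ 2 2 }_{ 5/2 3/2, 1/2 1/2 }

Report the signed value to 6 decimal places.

−√(1/6) ≈ -0.408248

√[5·1!4!0!/6! · 4!1!1!0!4!0!] = √(96)
  +(−1)^1/∏(1,0,0,0,4,0)! = -1/24  (running -1/24)
⟨..|..⟩ = √(96)·(-1/24) = -0.408248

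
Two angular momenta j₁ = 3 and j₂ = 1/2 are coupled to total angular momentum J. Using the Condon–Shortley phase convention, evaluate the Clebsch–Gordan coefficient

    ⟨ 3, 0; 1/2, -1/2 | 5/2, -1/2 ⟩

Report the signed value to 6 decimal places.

+√(3/7) ≈ +0.654654

j₁+j₂−J=1  J+j₁−j₂=5  J−j₁+j₂=0  j₁+j₂+J+1=7
(j₁±m₁, j₂±m₂, J±M) = (3,3,0,1,2,3)
P² = 432/7
sum k=0..0:
  [0] +1/12 = 1/12
S = 1/12
C² = P²·S² = 3/7 ; C = +0.654654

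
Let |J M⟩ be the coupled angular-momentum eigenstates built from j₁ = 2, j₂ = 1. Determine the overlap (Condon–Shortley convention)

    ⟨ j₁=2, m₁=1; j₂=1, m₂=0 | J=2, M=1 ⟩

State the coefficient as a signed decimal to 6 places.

+0.408248  (= +√(1/6))

j₁+j₂−J=1  J+j₁−j₂=3  J−j₁+j₂=1  j₁+j₂+J+1=6
(j₁±m₁, j₂±m₂, J±M) = (3,1,1,1,3,1)
P² = 3/2
sum k=0..1:
  [0] +1/2 = 1/2
  [1] −1/6 = -1/6
S = 1/3
C² = P²·S² = 1/6 ; C = +0.408248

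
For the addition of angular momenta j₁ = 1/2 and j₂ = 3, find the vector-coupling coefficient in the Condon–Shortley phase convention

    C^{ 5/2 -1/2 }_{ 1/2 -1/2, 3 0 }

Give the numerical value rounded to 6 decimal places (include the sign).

triangle: 1!*0!*5!/7! = 120/5040
(j±m)!: 0!*1!*3!*3!*2!*3! = 432
prefactor² = (2J+1)*Δ*N² = 432/7
  k=1: −1/(1!*0!*0!*2!*0!*3!) = -1/12
Σ = -1/12  ⇒  CG² = 432/7*(-1/12)² = 3/7
CG = −√(3/7) = -0.654654

−√(3/7) = -0.654654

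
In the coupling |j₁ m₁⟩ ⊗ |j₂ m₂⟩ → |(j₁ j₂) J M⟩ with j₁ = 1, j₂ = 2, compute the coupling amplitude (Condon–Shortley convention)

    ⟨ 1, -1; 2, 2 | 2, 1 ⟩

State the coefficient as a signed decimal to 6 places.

−√(1/3) = -0.577350

√[5·1!1!3!/6! · 0!2!4!0!3!1!] = √(12)
  +(−1)^1/∏(1,0,1,3,0,0)! = -1/6  (running -1/6)
⟨..|..⟩ = √(12)·(-1/6) = -0.577350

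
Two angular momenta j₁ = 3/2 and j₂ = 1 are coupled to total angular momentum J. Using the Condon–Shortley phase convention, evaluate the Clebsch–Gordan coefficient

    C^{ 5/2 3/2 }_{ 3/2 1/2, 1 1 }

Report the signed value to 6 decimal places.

+√(3/5) ≈ +0.774597

√[6·0!3!2!/6! · 2!1!2!0!4!1!] = √(48/5)
  +(−1)^0/∏(0,0,1,2,2,0)! = 1/4  (running 1/4)
⟨..|..⟩ = √(48/5)·(1/4) = +0.774597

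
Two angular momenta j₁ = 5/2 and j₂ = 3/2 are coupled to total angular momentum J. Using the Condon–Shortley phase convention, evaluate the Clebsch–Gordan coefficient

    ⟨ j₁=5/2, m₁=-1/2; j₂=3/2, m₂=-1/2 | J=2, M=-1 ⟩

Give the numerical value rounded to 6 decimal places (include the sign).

-0.545545

√[5·2!3!1!/7! · 2!3!1!2!1!3!] = √(12/7)
  +(−1)^0/∏(0,2,3,1,0,0)! = 1/12  (running 1/12)
  +(−1)^1/∏(1,1,2,0,1,1)! = -1/2  (running -5/12)
⟨..|..⟩ = √(12/7)·(-5/12) = -0.545545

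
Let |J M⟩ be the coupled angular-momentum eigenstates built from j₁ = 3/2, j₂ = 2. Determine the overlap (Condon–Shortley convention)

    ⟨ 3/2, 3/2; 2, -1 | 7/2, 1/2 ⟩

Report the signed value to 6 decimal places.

j₁+j₂−J=0  J+j₁−j₂=3  J−j₁+j₂=4  j₁+j₂+J+1=8
(j₁±m₁, j₂±m₂, J±M) = (3,0,1,3,4,3)
P² = 5184/35
sum k=0..0:
  [0] +1/36 = 1/36
S = 1/36
C² = P²·S² = 4/35 ; C = +0.338062

+√(4/35) ≈ +0.338062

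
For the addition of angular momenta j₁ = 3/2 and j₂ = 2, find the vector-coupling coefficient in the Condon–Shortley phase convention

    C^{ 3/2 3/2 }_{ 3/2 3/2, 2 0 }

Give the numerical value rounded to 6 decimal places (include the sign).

triangle: 2!*1!*2!/6! = 4/720
(j±m)!: 3!*0!*2!*2!*3!*0! = 144
prefactor² = (2J+1)*Δ*N² = 16/5
  k=0: +1/(0!*2!*0!*2!*1!*0!) = 1/4
Σ = 1/4  ⇒  CG² = 16/5*1/4² = 1/5
CG = +√(1/5) = +0.447214

+√(1/5) = +0.447214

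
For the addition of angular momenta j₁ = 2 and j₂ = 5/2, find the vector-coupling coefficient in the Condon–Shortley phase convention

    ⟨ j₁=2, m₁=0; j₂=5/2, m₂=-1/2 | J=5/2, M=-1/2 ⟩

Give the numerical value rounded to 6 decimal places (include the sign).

-0.478091  (= −√(8/35))

triangle: 2!*2!*3!/8! = 24/40320
(j±m)!: 2!*2!*2!*3!*2!*3! = 576
prefactor² = (2J+1)*Δ*N² = 72/35
  k=0: +1/(0!*2!*2!*2!*0!*1!) = 1/8
  k=1: −1/(1!*1!*1!*1!*1!*2!) = -1/2
  k=2: +1/(2!*0!*0!*0!*2!*3!) = 1/24
Σ = -1/3  ⇒  CG² = 72/35*(-1/3)² = 8/35
CG = −√(8/35) = -0.478091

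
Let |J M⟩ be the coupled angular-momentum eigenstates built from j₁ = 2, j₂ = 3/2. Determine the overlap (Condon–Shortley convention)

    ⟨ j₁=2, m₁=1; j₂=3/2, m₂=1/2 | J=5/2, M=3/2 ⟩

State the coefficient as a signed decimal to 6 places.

+√(1/35) = +0.169031

triangle: 1!*3!*2!/7! = 12/5040
(j±m)!: 3!*1!*2!*1!*4!*1! = 288
prefactor² = (2J+1)*Δ*N² = 144/35
  k=0: +1/(0!*1!*1!*2!*2!*0!) = 1/4
  k=1: −1/(1!*0!*0!*1!*3!*1!) = -1/6
Σ = 1/12  ⇒  CG² = 144/35*1/12² = 1/35
CG = +√(1/35) = +0.169031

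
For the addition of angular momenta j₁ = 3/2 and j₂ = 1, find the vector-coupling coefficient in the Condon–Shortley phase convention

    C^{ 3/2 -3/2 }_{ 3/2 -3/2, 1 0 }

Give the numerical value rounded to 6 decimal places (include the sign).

-0.774597  (= −√(3/5))

j₁+j₂−J=1  J+j₁−j₂=2  J−j₁+j₂=1  j₁+j₂+J+1=5
(j₁±m₁, j₂±m₂, J±M) = (0,3,1,1,0,3)
P² = 12/5
sum k=1..1:
  [1] −1/2 = -1/2
S = -1/2
C² = P²·S² = 3/5 ; C = -0.774597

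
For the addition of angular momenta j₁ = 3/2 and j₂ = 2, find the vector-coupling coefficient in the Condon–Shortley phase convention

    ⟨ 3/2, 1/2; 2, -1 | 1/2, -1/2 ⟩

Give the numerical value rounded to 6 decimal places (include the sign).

-0.547723

√[2·3!0!1!/5! · 2!1!1!3!0!1!] = √(6/5)
  +(−1)^1/∏(1,2,0,0,0,1)! = -1/2  (running -1/2)
⟨..|..⟩ = √(6/5)·(-1/2) = -0.547723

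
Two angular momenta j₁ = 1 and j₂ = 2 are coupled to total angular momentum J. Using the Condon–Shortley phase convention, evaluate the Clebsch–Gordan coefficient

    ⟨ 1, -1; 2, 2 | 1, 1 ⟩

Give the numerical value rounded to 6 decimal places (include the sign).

+√(3/5) ≈ +0.774597

√[3·2!0!2!/5! · 0!2!4!0!2!0!] = √(48/5)
  +(−1)^2/∏(2,0,0,2,0,0)! = 1/4  (running 1/4)
⟨..|..⟩ = √(48/5)·(1/4) = +0.774597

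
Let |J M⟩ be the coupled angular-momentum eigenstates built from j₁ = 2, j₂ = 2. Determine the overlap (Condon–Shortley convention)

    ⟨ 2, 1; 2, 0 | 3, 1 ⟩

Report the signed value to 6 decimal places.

+0.447214

√[7·1!3!3!/8! · 3!1!2!2!4!2!] = √(36/5)
  +(−1)^0/∏(0,1,1,2,2,1)! = 1/4  (running 1/4)
  +(−1)^1/∏(1,0,0,1,3,2)! = -1/12  (running 1/6)
⟨..|..⟩ = √(36/5)·(1/6) = +0.447214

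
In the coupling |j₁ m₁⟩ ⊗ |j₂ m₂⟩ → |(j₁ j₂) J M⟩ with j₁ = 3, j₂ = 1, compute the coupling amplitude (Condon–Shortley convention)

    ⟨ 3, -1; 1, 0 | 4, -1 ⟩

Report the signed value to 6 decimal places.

+√(15/28) ≈ +0.731925

triangle: 0!·6!·2!/9! = 1440/362880
(j±m)!: 2!·4!·1!·1!·3!·5! = 34560
prefactor² = (2J+1)·Δ·N² = 8640/7
  k=0: +1/(0!·0!·4!·1!·2!·1!) = 1/48
Σ = 1/48  ⇒  CG² = 8640/7·1/48² = 15/28
CG = +√(15/28) = +0.731925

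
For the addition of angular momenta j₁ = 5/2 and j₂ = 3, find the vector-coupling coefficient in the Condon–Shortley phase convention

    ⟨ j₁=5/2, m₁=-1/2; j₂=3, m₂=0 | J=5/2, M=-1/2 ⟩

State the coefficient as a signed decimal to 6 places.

+0.276026

j₁+j₂−J=3  J+j₁−j₂=2  J−j₁+j₂=3  j₁+j₂+J+1=9
(j₁±m₁, j₂±m₂, J±M) = (2,3,3,3,2,3)
P² = 216/35
sum k=1..3:
  [1] −1/8 = -1/8
  [2] +1/4 = 1/4
  [3] −1/72 = -1/72
S = 1/9
C² = P²·S² = 8/105 ; C = +0.276026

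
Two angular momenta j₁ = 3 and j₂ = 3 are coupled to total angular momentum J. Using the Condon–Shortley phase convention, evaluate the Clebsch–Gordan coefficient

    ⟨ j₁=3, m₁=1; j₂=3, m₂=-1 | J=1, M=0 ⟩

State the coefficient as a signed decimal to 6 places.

triangle: 5!·1!·1!/8! = 120/40320
(j±m)!: 4!·2!·2!·4!·1!·1! = 2304
prefactor² = (2J+1)·Δ·N² = 144/7
  k=1: −1/(1!·4!·1!·1!·0!·0!) = -1/24
  k=2: +1/(2!·3!·0!·0!·1!·1!) = 1/12
Σ = 1/24  ⇒  CG² = 144/7·1/24² = 1/28
CG = +√(1/28) = +0.188982

+0.188982  (= +√(1/28))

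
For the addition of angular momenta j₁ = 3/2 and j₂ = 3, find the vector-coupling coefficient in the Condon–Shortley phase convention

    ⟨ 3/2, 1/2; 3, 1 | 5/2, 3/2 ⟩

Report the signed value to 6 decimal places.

−√(7/20) ≈ -0.591608

triangle: 2!×1!×4!/8! = 48/40320
(j±m)!: 2!×1!×4!×2!×4!×1! = 2304
prefactor² = (2J+1)×Δ×N² = 576/35
  k=0: +1/(0!×2!×1!×4!×0!×0!) = 1/48
  k=1: −1/(1!×1!×0!×3!×1!×1!) = -1/6
Σ = -7/48  ⇒  CG² = 576/35×(-7/48)² = 7/20
CG = −√(7/20) = -0.591608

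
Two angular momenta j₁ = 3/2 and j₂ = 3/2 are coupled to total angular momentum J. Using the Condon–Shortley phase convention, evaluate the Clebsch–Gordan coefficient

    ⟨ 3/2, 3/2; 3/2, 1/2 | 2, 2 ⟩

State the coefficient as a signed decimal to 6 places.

√[5·1!2!2!/6! · 3!0!2!1!4!0!] = √(8)
  +(−1)^0/∏(0,1,0,2,2,0)! = 1/4  (running 1/4)
⟨..|..⟩ = √(8)·(1/4) = +0.707107

+√(1/2) ≈ +0.707107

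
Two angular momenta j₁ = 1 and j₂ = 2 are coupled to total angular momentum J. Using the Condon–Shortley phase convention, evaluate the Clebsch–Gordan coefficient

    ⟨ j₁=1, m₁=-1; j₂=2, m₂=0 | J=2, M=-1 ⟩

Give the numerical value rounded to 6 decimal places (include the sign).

−√(1/2) ≈ -0.707107

√[5·1!1!3!/6! · 0!2!2!2!1!3!] = √(2)
  +(−1)^1/∏(1,0,1,1,0,2)! = -1/2  (running -1/2)
⟨..|..⟩ = √(2)·(-1/2) = -0.707107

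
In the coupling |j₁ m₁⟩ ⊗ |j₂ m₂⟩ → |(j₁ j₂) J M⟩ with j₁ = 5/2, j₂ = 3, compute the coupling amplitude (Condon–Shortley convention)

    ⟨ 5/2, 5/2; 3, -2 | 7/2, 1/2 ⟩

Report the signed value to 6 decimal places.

triangle: 2!×3!×4!/10! = 288/3628800
(j±m)!: 5!×0!×1!×5!×4!×3! = 2073600
prefactor² = (2J+1)×Δ×N² = 9216/7
  k=0: +1/(0!×2!×0!×1!×3!×3!) = 1/72
Σ = 1/72  ⇒  CG² = 9216/7×1/72² = 16/63
CG = +√(16/63) = +0.503953

+0.503953  (= +√(16/63))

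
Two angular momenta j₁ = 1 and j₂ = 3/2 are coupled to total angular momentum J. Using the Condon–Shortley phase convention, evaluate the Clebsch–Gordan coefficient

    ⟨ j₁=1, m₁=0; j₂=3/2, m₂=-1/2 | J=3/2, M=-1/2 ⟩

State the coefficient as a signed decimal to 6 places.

√[4·1!1!2!/5! · 1!1!1!2!1!2!] = √(4/15)
  +(−1)^0/∏(0,1,1,1,0,1)! = 1  (running 1)
  +(−1)^1/∏(1,0,0,0,1,2)! = -1/2  (running 1/2)
⟨..|..⟩ = √(4/15)·(1/2) = +0.258199

+0.258199  (= +√(1/15))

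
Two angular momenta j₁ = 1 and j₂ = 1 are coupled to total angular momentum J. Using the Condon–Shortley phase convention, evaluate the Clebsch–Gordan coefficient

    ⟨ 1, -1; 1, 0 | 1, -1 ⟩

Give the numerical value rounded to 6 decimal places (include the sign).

-0.707107

√[3·1!1!1!/4! · 0!2!1!1!0!2!] = √(1/2)
  +(−1)^1/∏(1,0,1,0,0,1)! = -1  (running -1)
⟨..|..⟩ = √(1/2)·(-1) = -0.707107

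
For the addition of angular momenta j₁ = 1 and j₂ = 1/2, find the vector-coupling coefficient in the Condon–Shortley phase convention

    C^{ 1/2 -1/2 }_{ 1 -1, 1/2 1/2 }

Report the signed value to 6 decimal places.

j₁+j₂−J=1  J+j₁−j₂=1  J−j₁+j₂=0  j₁+j₂+J+1=3
(j₁±m₁, j₂±m₂, J±M) = (0,2,1,0,0,1)
P² = 2/3
sum k=1..1:
  [1] −1/1 = -1
S = -1
C² = P²·S² = 2/3 ; C = -0.816497

−√(2/3) ≈ -0.816497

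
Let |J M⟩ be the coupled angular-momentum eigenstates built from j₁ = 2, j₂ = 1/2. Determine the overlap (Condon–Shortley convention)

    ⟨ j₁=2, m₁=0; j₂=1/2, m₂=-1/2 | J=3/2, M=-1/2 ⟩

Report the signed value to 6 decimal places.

√[4·1!3!0!/5! · 2!2!0!1!1!2!] = √(8/5)
  +(−1)^0/∏(0,1,2,0,1,0)! = 1/2  (running 1/2)
⟨..|..⟩ = √(8/5)·(1/2) = +0.632456

+√(2/5) ≈ +0.632456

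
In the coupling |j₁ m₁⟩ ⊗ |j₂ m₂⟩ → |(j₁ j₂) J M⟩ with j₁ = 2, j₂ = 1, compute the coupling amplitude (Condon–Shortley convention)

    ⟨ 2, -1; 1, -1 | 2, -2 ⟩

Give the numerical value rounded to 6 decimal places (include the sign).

+√(1/3) ≈ +0.577350

triangle: 1!×3!×1!/6! = 6/720
(j±m)!: 1!×3!×0!×2!×0!×4! = 288
prefactor² = (2J+1)×Δ×N² = 12
  k=0: +1/(0!×1!×3!×0!×0!×1!) = 1/6
Σ = 1/6  ⇒  CG² = 12×1/6² = 1/3
CG = +√(1/3) = +0.577350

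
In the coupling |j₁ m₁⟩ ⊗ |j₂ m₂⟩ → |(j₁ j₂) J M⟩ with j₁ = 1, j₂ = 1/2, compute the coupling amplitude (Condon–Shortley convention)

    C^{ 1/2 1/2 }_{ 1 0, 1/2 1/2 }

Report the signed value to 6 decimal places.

-0.577350

j₁+j₂−J=1  J+j₁−j₂=1  J−j₁+j₂=0  j₁+j₂+J+1=3
(j₁±m₁, j₂±m₂, J±M) = (1,1,1,0,1,0)
P² = 1/3
sum k=1..1:
  [1] −1/1 = -1
S = -1
C² = P²·S² = 1/3 ; C = -0.577350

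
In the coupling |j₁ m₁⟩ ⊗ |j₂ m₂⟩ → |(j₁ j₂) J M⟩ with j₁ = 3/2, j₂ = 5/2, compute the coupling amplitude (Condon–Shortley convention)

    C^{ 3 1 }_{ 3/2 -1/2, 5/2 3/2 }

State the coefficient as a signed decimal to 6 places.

-0.639010

triangle: 1!×2!×4!/8! = 48/40320
(j±m)!: 1!×2!×4!×1!×4!×2! = 2304
prefactor² = (2J+1)×Δ×N² = 96/5
  k=0: +1/(0!×1!×2!×4!×0!×0!) = 1/48
  k=1: −1/(1!×0!×1!×3!×1!×1!) = -1/6
Σ = -7/48  ⇒  CG² = 96/5×(-7/48)² = 49/120
CG = −√(49/120) = -0.639010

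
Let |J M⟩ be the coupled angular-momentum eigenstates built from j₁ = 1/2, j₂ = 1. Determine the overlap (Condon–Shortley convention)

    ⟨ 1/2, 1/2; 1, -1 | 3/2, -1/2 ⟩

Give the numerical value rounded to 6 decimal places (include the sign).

+0.577350  (= +√(1/3))

j₁+j₂−J=0  J+j₁−j₂=1  J−j₁+j₂=2  j₁+j₂+J+1=4
(j₁±m₁, j₂±m₂, J±M) = (1,0,0,2,1,2)
P² = 4/3
sum k=0..0:
  [0] +1/2 = 1/2
S = 1/2
C² = P²·S² = 1/3 ; C = +0.577350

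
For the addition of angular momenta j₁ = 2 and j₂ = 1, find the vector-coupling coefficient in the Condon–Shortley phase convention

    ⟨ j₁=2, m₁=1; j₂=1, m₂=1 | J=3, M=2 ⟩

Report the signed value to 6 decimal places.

+√(2/3) = +0.816497

j₁+j₂−J=0  J+j₁−j₂=4  J−j₁+j₂=2  j₁+j₂+J+1=7
(j₁±m₁, j₂±m₂, J±M) = (3,1,2,0,5,1)
P² = 96
sum k=0..0:
  [0] +1/12 = 1/12
S = 1/12
C² = P²·S² = 2/3 ; C = +0.816497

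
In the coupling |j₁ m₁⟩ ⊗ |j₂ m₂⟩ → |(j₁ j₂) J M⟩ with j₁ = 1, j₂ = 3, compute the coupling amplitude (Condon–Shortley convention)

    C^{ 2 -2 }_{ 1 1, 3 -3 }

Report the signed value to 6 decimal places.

triangle: 2!·0!·4!/7! = 48/5040
(j±m)!: 2!·0!·0!·6!·0!·4! = 34560
prefactor² = (2J+1)·Δ·N² = 11520/7
  k=0: +1/(0!·2!·0!·0!·0!·4!) = 1/48
Σ = 1/48  ⇒  CG² = 11520/7·1/48² = 5/7
CG = +√(5/7) = +0.845154

+0.845154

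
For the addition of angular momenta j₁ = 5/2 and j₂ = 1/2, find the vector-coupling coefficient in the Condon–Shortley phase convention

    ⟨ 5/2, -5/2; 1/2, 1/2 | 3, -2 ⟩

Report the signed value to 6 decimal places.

+√(1/6) ≈ +0.408248

√[7·0!5!1!/7! · 0!5!1!0!1!5!] = √(2400)
  +(−1)^0/∏(0,0,5,1,0,0)! = 1/120  (running 1/120)
⟨..|..⟩ = √(2400)·(1/120) = +0.408248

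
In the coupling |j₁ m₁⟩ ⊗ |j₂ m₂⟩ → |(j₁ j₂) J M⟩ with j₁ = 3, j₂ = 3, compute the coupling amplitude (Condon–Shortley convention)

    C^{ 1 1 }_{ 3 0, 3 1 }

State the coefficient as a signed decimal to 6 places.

-0.462910

√[3·5!1!1!/8! · 3!3!4!2!2!0!] = √(216/7)
  +(−1)^3/∏(3,2,0,1,1,0)! = -1/12  (running -1/12)
⟨..|..⟩ = √(216/7)·(-1/12) = -0.462910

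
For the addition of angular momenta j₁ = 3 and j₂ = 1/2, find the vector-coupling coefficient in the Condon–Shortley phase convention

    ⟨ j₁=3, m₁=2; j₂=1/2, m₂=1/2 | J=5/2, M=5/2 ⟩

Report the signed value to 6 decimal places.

j₁+j₂−J=1  J+j₁−j₂=5  J−j₁+j₂=0  j₁+j₂+J+1=7
(j₁±m₁, j₂±m₂, J±M) = (5,1,1,0,5,0)
P² = 14400/7
sum k=1..1:
  [1] −1/120 = -1/120
S = -1/120
C² = P²·S² = 1/7 ; C = -0.377964

−√(1/7) = -0.377964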